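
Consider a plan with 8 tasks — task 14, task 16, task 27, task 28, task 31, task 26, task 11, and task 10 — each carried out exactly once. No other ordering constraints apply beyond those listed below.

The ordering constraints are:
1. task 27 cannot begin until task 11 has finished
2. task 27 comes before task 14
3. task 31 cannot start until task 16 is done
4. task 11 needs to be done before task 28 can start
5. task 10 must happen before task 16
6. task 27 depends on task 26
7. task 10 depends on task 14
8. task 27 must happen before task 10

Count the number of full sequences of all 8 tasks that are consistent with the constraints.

13

The tasks with no prerequisites are task 26, task 11; any of them can be placed first.
Enumerating by repeatedly choosing an available task (one whose prerequisites are all placed) gives 13 distinct complete orderings.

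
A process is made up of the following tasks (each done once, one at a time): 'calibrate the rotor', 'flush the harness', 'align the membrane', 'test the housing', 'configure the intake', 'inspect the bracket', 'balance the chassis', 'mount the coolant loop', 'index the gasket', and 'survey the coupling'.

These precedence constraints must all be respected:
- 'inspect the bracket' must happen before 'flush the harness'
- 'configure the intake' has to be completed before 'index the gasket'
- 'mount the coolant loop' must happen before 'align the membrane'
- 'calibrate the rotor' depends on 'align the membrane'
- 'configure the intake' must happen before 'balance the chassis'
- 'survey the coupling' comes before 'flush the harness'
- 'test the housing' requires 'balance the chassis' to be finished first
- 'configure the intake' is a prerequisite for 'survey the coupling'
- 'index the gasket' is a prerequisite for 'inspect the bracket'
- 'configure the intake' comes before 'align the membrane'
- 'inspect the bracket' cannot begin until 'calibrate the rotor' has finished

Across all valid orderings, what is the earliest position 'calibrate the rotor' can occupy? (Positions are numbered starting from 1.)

The tasks that are forced before 'calibrate the rotor', directly or transitively, are 'align the membrane', 'configure the intake', 'mount the coolant loop'. That's 3 tasks.
So at minimum 3 tasks come before 'calibrate the rotor', putting 'calibrate the rotor' no earlier than position 4. That position is achievable by scheduling exactly those predecessors first.

4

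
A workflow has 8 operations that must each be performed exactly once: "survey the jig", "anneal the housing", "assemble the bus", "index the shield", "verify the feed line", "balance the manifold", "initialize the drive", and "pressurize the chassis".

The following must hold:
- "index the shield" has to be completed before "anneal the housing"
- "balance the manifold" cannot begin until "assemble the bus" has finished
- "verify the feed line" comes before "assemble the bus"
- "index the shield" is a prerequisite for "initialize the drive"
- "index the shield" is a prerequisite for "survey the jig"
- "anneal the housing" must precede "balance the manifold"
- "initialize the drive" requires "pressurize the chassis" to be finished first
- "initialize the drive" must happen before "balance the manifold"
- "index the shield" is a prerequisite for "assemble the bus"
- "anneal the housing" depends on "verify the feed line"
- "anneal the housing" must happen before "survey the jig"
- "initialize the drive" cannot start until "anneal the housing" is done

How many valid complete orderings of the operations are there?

The operations with no prerequisites are "index the shield", "verify the feed line", "pressurize the chassis"; any of them can be placed first.
Counting all ways to extend the partial order to a total order gives 110.

110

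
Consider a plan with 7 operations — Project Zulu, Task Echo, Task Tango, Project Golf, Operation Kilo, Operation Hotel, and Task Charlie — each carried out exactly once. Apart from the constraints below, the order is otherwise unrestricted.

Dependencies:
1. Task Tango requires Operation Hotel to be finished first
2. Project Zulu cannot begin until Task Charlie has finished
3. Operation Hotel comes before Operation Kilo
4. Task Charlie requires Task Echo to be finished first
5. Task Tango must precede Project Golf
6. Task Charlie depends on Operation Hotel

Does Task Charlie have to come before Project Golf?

No

No chain of constraints connects Task Charlie to Project Golf in either direction.
So Task Charlie can come before Project Golf or after — it is not forced.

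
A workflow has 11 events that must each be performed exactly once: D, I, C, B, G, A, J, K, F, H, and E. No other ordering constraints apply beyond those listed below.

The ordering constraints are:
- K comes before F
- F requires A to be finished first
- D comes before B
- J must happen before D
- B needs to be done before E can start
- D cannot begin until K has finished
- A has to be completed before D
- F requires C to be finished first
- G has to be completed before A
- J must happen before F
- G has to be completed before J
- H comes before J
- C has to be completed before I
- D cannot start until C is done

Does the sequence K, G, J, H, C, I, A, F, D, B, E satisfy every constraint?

No

Here H comes after J.
That contradicts the constraint that H must precede J.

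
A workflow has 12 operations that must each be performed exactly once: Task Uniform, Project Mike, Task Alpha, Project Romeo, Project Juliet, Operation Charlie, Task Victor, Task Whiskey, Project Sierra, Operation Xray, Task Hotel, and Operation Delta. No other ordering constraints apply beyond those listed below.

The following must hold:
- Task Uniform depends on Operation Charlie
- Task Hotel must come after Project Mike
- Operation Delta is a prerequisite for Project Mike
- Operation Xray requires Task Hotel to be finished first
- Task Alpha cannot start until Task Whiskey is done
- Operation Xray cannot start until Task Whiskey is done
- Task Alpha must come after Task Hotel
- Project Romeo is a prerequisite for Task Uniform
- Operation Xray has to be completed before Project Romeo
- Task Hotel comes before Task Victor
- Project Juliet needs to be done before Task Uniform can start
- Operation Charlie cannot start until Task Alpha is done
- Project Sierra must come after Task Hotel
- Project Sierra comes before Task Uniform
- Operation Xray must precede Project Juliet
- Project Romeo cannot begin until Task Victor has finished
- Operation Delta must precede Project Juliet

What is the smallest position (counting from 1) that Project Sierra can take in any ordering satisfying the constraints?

The operations that are forced before Project Sierra, directly or transitively, are Project Mike, Task Hotel, Operation Delta. That's 3 operations.
So at minimum 3 operations come before Project Sierra, putting Project Sierra no earlier than position 4. That position is achievable by scheduling exactly those predecessors first.

4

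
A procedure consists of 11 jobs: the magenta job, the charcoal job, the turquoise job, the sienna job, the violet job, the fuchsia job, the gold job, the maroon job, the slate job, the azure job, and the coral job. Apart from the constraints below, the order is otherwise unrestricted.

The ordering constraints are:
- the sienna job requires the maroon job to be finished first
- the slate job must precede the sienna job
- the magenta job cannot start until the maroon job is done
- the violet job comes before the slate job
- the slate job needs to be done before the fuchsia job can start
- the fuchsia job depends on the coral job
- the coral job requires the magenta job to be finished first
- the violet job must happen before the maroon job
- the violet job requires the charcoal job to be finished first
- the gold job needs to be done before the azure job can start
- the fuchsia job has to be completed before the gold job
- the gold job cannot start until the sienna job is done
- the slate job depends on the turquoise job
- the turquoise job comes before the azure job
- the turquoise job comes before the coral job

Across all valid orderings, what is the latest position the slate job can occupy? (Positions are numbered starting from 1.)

Following every chain forward from the slate job, the jobs that must come later are the sienna job, the fuchsia job, the gold job, the azure job — 4 of them.
With 4 mandatory successors out of 11 jobs total, the latest slot for the slate job is 11−4 = 7, and it's reachable by doing all non-successors before the slate job.

7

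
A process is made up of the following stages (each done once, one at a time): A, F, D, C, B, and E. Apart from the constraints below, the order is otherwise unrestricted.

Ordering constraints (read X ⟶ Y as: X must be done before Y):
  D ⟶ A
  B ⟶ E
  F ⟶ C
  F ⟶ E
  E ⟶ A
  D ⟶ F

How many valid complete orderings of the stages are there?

10

2 stages have no prerequisites (D, B), so any of them could come first.
Counting all ways to extend the partial order to a total order gives 10.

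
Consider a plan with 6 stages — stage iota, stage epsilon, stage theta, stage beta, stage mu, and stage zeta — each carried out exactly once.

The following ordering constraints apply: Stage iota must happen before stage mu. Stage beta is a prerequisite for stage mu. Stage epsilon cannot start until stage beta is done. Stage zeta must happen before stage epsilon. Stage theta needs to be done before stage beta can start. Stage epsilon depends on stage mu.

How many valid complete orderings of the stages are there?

15

The stages with no prerequisites are stage iota, stage theta, stage zeta; any of them can be placed first.
Counting all ways to extend the partial order to a total order gives 15.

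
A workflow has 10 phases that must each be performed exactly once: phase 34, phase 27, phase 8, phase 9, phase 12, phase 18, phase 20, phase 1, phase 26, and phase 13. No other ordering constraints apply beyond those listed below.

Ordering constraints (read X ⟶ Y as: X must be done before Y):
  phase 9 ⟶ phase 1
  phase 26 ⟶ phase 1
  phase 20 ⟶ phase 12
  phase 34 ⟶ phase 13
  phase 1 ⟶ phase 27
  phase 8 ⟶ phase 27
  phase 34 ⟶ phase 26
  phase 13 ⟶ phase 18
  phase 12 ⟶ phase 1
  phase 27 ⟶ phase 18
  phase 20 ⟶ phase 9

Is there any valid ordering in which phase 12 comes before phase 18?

Yes

The constraints force phase 12 before phase 18, so yes — every valid ordering has phase 12 earlier.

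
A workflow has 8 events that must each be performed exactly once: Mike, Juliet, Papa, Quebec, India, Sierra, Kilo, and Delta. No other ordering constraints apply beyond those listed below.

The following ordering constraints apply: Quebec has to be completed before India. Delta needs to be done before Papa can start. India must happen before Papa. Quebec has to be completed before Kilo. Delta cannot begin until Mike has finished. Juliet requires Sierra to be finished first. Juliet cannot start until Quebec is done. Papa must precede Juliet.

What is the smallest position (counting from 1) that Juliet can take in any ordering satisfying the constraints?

The events that are forced before Juliet, directly or transitively, are Mike, Papa, Quebec, India, Sierra, Delta. That's 6 events.
With 6 mandatory predecessors, the earliest Juliet can sit is position 6+1 = 7, and placing just those 6 first achieves it.

7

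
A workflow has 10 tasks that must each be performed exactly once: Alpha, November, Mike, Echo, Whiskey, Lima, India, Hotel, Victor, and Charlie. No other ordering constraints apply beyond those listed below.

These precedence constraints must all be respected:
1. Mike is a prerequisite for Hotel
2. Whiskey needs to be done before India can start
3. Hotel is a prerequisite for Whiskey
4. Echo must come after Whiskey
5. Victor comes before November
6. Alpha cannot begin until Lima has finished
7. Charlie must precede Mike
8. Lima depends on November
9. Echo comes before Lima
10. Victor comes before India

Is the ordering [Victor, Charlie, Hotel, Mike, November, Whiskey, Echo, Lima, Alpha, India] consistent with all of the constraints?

In the proposed order, Hotel appears before Mike.
But one of the constraints requires Mike before Hotel, so this ordering violates it.

No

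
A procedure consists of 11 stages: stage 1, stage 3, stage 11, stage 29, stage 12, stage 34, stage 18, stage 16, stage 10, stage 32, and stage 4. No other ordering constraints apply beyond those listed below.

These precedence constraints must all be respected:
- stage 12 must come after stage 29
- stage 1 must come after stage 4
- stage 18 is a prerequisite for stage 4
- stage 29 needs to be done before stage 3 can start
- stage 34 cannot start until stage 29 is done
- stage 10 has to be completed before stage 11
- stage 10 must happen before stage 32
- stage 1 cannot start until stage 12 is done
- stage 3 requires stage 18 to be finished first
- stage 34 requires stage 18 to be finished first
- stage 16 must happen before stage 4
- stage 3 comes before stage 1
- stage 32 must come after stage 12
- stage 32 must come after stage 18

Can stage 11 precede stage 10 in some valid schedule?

No

Following stage 10 → stage 11, stage 10 must precede stage 11 in every valid ordering.
So no valid ordering can have stage 11 before stage 10.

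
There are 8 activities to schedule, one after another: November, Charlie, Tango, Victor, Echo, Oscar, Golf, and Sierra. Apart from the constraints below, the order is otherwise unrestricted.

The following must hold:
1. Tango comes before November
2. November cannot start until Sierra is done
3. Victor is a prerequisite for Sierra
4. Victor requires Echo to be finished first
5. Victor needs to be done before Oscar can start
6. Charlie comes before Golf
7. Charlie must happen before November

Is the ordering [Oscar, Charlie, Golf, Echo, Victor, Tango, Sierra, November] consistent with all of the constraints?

Here Victor comes after Oscar.
But one of the constraints requires Victor before Oscar, so this ordering violates it.

No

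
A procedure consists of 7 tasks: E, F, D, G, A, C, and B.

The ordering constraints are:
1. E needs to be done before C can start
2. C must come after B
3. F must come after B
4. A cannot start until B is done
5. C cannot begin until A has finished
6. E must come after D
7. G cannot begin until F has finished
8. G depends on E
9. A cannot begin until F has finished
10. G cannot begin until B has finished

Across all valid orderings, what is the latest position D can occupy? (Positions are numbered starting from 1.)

4

The tasks that are forced after D, directly or by a chain of constraints, are E, G, C. That's 3 tasks.
So at least 3 tasks follow D, putting D no later than position 4. That position is achievable by scheduling everything else first.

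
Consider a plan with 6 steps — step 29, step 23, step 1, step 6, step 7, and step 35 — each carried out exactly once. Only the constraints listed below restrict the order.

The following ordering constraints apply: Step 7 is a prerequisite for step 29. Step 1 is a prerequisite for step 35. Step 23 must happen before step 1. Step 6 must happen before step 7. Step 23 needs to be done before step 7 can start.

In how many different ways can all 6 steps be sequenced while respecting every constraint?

16

2 steps have no prerequisites (step 23, step 6), so any of them could come first.
Systematically extending each partial ordering one step at a time and counting, there are 16 complete orderings.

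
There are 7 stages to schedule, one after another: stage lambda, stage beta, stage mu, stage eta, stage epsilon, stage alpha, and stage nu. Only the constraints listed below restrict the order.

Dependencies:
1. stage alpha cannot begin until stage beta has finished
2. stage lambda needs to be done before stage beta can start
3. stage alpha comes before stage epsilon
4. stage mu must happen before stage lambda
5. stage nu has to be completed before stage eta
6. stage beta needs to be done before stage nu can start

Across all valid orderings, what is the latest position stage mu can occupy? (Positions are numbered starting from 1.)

The stages that are forced after stage mu, directly or by a chain of constraints, are stage lambda, stage beta, stage eta, stage epsilon, stage alpha, stage nu. That's 6 stages.
So at least 6 stages follow stage mu, putting stage mu no later than position 1. That position is achievable by scheduling everything else first.

1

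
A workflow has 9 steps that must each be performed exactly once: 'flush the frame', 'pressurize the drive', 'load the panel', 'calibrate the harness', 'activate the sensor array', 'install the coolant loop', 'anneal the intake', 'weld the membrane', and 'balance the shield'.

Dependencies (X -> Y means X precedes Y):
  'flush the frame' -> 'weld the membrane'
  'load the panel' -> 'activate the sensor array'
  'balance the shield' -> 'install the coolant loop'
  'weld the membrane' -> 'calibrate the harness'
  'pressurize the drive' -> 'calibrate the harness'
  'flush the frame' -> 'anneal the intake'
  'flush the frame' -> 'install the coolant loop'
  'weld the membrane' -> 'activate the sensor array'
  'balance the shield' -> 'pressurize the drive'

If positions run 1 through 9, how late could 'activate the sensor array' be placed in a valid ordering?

9

Nothing depends on 'activate the sensor array', so it can be the final step, position 9.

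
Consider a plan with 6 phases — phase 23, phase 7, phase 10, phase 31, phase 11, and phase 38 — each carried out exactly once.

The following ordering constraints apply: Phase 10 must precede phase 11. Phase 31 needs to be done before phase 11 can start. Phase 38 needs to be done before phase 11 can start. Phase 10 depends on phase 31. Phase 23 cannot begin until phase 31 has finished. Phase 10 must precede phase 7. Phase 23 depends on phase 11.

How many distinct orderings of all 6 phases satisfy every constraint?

10

The phases with no prerequisites are phase 31, phase 38; any of them can be placed first.
Systematically extending each partial ordering one phase at a time and counting, there are 10 complete orderings.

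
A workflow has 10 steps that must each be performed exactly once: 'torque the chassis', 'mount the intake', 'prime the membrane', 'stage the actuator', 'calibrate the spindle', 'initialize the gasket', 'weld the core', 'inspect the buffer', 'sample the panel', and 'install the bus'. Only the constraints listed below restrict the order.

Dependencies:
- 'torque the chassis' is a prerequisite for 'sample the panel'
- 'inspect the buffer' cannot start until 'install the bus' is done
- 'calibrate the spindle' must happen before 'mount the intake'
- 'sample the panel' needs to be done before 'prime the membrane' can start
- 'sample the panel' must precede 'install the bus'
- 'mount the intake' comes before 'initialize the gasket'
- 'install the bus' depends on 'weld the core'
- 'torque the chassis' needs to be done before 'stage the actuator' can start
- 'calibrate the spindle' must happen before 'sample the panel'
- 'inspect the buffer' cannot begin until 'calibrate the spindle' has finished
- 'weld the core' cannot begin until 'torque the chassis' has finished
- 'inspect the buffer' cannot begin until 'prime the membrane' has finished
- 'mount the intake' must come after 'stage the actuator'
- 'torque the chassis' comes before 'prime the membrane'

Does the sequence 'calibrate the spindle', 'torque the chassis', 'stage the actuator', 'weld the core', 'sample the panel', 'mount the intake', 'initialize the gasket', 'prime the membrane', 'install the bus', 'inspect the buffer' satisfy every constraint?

Yes

Every stated constraint is respected: 'calibrate the spindle' sits at position 1, ahead of 'inspect the buffer' at position 10, and each of the other listed pairs likewise has the predecessor earlier in the sequence.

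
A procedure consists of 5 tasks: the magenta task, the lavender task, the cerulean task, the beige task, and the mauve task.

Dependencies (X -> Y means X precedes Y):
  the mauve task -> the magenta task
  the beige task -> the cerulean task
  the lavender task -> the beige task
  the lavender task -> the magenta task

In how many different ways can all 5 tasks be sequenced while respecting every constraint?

9

2 tasks have no prerequisites (the lavender task, the mauve task), so any of them could come first.
Enumerating by repeatedly choosing an available task (one whose prerequisites are all placed) gives 9 distinct complete orderings.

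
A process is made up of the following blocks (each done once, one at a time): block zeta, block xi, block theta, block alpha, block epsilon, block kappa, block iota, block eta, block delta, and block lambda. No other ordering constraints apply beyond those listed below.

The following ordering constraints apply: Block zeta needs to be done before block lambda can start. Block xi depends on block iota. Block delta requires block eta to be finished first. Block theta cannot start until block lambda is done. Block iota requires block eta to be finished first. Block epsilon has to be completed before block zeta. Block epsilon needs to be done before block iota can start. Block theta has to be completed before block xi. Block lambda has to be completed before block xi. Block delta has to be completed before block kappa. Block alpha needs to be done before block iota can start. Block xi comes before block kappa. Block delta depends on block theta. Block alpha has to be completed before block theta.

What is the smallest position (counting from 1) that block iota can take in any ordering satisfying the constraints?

Working backwards through the constraints from block iota, its full set of required predecessors is block alpha, block epsilon, block eta — 3 of them.
So at minimum 3 blocks come before block iota, putting block iota no earlier than position 4. That position is achievable by scheduling exactly those predecessors first.

4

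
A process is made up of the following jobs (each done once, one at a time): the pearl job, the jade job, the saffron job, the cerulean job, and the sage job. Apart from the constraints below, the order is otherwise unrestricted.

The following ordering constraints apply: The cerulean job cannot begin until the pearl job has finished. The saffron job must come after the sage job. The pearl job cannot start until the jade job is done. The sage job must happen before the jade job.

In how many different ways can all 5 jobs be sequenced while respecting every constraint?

The sage job is the only job with nothing required before it, so every ordering starts there.
Systematically extending each partial ordering one job at a time and counting, there are 4 complete orderings.

4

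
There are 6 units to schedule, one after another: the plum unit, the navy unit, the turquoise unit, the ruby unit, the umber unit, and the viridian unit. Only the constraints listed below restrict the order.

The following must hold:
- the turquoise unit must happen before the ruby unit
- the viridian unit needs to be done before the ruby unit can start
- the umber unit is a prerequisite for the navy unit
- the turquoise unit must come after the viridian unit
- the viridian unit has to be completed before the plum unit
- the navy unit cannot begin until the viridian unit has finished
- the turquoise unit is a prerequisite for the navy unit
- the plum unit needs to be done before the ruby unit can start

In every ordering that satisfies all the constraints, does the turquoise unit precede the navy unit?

Yes

Tracing the constraints gives a chain: the turquoise unit → the navy unit.
Hence the turquoise unit necessarily comes before the navy unit.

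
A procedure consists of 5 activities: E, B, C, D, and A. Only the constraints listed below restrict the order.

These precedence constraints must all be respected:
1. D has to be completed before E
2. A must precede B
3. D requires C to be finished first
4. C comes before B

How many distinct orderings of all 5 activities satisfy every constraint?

9

The activities with no prerequisites are C, A; any of them can be placed first.
Counting all ways to extend the partial order to a total order gives 9.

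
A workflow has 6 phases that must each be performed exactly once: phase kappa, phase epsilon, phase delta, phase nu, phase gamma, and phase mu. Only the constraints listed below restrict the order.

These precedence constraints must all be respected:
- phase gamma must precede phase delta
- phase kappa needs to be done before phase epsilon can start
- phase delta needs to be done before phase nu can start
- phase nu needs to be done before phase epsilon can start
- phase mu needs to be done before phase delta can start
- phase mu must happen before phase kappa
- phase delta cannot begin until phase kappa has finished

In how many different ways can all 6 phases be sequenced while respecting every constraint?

The phases with no prerequisites are phase gamma, phase mu; any of them can be placed first.
Enumerating by repeatedly choosing an available phase (one whose prerequisites are all placed) gives 3 distinct complete orderings.

3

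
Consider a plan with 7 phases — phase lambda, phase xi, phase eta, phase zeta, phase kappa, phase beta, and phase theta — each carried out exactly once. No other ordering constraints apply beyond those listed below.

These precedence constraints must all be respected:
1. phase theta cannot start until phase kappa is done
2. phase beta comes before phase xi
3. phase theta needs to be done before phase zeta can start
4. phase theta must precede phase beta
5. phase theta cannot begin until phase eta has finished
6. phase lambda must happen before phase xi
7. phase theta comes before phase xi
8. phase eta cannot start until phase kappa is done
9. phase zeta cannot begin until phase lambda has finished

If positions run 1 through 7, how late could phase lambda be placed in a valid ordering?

The phases that are forced after phase lambda, directly or by a chain of constraints, are phase xi, phase zeta. That's 2 phases.
With 2 mandatory successors out of 7 phases total, the latest slot for phase lambda is 7−2 = 5, and it's reachable by doing all non-successors before phase lambda.

5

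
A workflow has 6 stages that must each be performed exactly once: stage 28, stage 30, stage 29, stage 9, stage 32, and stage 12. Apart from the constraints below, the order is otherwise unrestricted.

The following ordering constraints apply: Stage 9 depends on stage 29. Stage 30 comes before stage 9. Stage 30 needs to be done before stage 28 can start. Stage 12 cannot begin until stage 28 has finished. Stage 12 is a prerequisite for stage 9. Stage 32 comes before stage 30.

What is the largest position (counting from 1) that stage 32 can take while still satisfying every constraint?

Following every chain forward from stage 32, the stages that must come later are stage 28, stage 30, stage 9, stage 12 — 4 of them.
So at least 4 stages follow stage 32, putting stage 32 no later than position 2. That position is achievable by scheduling everything else first.

2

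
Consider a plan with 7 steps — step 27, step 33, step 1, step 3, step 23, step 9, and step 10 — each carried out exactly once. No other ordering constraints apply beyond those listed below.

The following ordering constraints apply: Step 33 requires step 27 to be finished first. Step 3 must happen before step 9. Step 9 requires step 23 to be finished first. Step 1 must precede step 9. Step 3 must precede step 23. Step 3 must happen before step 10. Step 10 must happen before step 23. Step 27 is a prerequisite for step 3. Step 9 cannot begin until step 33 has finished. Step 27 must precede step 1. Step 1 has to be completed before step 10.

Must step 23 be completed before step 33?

No

No chain of constraints connects step 23 to step 33 in either direction.
So step 23 can come before step 33 or after — it is not forced.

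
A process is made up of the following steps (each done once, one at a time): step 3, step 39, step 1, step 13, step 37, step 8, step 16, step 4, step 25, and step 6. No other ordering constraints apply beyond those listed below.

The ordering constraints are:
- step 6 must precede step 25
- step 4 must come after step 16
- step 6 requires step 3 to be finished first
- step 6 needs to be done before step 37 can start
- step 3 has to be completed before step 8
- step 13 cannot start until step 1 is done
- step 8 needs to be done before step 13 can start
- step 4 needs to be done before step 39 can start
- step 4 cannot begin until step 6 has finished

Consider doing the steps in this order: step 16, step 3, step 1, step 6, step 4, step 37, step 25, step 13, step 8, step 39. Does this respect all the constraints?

No

Here step 8 comes after step 13.
That contradicts the constraint that step 8 must precede step 13.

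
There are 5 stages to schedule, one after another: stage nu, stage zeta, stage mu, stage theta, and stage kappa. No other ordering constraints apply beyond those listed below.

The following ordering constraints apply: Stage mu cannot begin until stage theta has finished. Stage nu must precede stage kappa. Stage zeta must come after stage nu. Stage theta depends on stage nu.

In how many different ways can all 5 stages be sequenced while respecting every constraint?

12

Only stage nu has no prerequisites, so it must go first.
Enumerating by repeatedly choosing an available stage (one whose prerequisites are all placed) gives 12 distinct complete orderings.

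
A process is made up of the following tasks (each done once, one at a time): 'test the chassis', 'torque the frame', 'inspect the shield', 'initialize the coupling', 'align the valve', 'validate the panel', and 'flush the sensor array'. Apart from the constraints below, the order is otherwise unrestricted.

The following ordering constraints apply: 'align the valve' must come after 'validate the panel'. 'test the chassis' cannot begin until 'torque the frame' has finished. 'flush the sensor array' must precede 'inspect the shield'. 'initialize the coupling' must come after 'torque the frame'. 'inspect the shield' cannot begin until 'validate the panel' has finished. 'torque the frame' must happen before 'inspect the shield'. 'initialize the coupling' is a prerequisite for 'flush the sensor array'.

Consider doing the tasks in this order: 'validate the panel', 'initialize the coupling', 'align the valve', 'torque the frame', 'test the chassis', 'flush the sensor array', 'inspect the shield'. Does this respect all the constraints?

No

In the proposed order, 'initialize the coupling' appears before 'torque the frame'.
Since 'torque the frame' is required before 'initialize the coupling', the ordering is invalid.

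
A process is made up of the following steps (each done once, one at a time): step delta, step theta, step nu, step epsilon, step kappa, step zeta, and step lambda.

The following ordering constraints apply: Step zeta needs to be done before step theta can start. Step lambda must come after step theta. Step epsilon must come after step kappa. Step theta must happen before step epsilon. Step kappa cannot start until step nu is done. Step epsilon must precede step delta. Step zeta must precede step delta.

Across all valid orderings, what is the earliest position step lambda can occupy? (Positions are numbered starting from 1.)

3

The steps that are forced before step lambda, directly or transitively, are step theta, step zeta. That's 2 steps.
So at minimum 2 steps come before step lambda, putting step lambda no earlier than position 3. That position is achievable by scheduling exactly those predecessors first.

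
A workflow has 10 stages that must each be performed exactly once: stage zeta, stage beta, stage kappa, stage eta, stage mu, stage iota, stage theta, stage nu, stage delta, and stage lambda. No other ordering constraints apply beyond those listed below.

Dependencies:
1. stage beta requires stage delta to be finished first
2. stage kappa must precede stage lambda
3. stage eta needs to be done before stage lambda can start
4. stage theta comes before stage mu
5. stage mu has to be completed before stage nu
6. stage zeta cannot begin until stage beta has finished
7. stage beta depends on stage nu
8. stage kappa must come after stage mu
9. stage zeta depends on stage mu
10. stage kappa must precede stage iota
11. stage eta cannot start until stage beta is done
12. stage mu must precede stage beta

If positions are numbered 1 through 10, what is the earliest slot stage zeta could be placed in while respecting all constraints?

6

The stages that are forced before stage zeta, directly or transitively, are stage beta, stage mu, stage theta, stage nu, stage delta. That's 5 stages.
So at minimum 5 stages come before stage zeta, putting stage zeta no earlier than position 6. That position is achievable by scheduling exactly those predecessors first.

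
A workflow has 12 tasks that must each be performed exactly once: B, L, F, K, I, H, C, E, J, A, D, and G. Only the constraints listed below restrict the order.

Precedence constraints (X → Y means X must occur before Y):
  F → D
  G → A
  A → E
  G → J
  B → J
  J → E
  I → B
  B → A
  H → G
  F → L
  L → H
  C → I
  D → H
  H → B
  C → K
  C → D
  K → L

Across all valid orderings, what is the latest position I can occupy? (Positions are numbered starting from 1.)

8

Every task that must follow I has to come after it. Tracing all chains starting from I, those tasks are: B, E, J, A — 4 in total.
So at least 4 tasks follow I, putting I no later than position 8. That position is achievable by scheduling everything else first.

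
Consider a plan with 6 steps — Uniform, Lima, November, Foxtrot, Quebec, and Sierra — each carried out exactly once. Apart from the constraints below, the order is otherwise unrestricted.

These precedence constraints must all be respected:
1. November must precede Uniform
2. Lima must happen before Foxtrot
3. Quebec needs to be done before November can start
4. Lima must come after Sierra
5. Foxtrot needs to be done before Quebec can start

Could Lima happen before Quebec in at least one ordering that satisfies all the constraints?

The constraints force Lima before Quebec, so yes — every valid ordering has Lima earlier.

Yes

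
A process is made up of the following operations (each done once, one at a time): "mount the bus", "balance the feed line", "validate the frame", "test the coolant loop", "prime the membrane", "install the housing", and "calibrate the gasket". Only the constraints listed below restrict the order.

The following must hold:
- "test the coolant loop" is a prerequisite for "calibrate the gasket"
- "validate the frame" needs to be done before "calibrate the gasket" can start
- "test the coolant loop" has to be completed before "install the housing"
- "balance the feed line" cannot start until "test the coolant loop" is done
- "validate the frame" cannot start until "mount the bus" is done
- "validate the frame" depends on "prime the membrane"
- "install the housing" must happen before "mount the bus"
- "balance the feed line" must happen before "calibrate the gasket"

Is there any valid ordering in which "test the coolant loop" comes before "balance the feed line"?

Yes

The constraints force "test the coolant loop" before "balance the feed line", so yes — every valid ordering has "test the coolant loop" earlier.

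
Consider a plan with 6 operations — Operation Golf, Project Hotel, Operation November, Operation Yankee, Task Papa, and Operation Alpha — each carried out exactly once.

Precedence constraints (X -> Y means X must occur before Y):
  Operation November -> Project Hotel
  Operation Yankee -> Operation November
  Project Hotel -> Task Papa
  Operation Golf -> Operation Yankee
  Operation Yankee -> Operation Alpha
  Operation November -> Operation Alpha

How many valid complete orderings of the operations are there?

3

Operation Golf is the only operation with nothing required before it, so every ordering starts there.
Systematically extending each partial ordering one operation at a time and counting, there are 3 complete orderings.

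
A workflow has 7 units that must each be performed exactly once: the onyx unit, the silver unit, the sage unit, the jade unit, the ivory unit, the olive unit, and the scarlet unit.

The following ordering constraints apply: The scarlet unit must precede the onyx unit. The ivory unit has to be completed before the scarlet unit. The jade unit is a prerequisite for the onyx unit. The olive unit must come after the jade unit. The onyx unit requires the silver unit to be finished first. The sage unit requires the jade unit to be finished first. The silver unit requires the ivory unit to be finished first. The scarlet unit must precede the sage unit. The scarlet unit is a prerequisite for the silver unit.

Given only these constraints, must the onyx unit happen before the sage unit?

No chain of constraints connects the onyx unit to the sage unit in either direction.
A valid ordering placing the sage unit before the onyx unit exists, so the answer is no.

No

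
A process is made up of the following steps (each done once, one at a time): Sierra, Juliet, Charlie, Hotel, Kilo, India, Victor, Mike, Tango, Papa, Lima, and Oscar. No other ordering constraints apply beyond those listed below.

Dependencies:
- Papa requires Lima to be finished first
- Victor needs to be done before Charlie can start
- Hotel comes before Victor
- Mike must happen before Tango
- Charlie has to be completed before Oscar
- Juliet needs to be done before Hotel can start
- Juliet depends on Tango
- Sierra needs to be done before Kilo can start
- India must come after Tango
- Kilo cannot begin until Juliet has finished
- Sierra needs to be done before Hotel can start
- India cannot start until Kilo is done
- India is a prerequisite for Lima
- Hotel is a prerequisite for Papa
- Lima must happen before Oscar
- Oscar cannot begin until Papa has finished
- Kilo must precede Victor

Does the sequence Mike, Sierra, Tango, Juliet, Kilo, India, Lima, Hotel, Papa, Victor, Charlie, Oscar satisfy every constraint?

Yes

Checking each listed constraint against this order: for instance, Sierra is in position 2 and Hotel in position 8, so that constraint holds — and the remaining constraints check out the same way.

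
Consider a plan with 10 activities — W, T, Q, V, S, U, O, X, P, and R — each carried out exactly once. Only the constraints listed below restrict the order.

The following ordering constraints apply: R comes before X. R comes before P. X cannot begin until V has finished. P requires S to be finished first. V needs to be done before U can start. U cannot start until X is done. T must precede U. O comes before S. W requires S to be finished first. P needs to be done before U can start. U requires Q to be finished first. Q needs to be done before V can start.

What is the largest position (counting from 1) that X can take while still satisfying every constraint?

9

Following the constraints forward from X, its only required successor is U.
So at least 1 activity follows X, putting X no later than position 9. That position is achievable by scheduling everything else first.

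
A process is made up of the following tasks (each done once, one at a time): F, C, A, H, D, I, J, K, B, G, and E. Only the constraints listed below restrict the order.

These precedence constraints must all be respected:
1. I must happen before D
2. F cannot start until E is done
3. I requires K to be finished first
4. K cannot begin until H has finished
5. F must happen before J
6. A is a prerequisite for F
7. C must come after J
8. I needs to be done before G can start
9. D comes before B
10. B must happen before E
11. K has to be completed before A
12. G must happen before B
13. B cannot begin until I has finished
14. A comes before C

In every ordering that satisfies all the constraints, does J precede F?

The constraints actually force F before J (via F → J), not the other way around.
So J never precedes F.

No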